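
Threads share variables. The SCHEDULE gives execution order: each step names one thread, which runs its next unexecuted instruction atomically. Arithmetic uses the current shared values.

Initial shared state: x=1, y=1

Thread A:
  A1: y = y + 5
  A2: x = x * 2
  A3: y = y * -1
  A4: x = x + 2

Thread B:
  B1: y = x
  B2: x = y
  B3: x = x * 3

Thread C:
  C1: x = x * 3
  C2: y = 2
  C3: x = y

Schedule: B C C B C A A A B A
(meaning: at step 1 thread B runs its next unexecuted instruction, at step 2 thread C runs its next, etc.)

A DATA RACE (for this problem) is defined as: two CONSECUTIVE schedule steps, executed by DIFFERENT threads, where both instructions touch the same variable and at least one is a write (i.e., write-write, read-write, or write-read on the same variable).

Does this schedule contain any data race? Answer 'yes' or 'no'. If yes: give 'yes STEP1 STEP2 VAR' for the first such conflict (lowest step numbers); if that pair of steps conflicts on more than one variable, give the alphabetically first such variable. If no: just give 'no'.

Steps 1,2: B(y = x) vs C(x = x * 3). RACE on x (R-W).
Steps 2,3: same thread (C). No race.
Steps 3,4: C(y = 2) vs B(x = y). RACE on y (W-R).
Steps 4,5: B(x = y) vs C(x = y). RACE on x (W-W).
Steps 5,6: C(x = y) vs A(y = y + 5). RACE on y (R-W).
Steps 6,7: same thread (A). No race.
Steps 7,8: same thread (A). No race.
Steps 8,9: A(r=y,w=y) vs B(r=x,w=x). No conflict.
Steps 9,10: B(x = x * 3) vs A(x = x + 2). RACE on x (W-W).
First conflict at steps 1,2.

Answer: yes 1 2 x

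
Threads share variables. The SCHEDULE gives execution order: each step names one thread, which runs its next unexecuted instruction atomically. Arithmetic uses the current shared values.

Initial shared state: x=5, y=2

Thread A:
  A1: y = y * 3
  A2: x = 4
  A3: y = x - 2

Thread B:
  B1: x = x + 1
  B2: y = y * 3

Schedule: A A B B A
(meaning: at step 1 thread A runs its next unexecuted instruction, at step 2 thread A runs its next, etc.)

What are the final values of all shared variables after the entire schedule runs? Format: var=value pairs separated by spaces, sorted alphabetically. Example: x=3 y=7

Answer: x=5 y=3

Derivation:
Step 1: thread A executes A1 (y = y * 3). Shared: x=5 y=6. PCs: A@1 B@0
Step 2: thread A executes A2 (x = 4). Shared: x=4 y=6. PCs: A@2 B@0
Step 3: thread B executes B1 (x = x + 1). Shared: x=5 y=6. PCs: A@2 B@1
Step 4: thread B executes B2 (y = y * 3). Shared: x=5 y=18. PCs: A@2 B@2
Step 5: thread A executes A3 (y = x - 2). Shared: x=5 y=3. PCs: A@3 B@2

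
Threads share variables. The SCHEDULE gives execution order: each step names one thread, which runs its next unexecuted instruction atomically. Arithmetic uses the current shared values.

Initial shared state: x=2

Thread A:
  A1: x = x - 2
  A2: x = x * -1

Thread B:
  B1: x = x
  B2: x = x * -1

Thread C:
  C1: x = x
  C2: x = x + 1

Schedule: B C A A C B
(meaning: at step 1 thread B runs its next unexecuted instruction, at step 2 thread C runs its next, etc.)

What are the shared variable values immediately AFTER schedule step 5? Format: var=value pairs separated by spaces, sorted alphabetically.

Answer: x=1

Derivation:
Step 1: thread B executes B1 (x = x). Shared: x=2. PCs: A@0 B@1 C@0
Step 2: thread C executes C1 (x = x). Shared: x=2. PCs: A@0 B@1 C@1
Step 3: thread A executes A1 (x = x - 2). Shared: x=0. PCs: A@1 B@1 C@1
Step 4: thread A executes A2 (x = x * -1). Shared: x=0. PCs: A@2 B@1 C@1
Step 5: thread C executes C2 (x = x + 1). Shared: x=1. PCs: A@2 B@1 C@2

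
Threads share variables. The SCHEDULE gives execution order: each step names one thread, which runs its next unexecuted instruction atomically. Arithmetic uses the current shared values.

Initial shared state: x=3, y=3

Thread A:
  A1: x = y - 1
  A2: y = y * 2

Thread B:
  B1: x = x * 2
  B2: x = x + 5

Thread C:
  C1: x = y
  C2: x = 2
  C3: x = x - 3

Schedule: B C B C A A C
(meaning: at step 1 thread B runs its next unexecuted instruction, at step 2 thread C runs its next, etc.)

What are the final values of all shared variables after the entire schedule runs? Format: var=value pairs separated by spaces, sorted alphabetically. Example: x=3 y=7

Answer: x=-1 y=6

Derivation:
Step 1: thread B executes B1 (x = x * 2). Shared: x=6 y=3. PCs: A@0 B@1 C@0
Step 2: thread C executes C1 (x = y). Shared: x=3 y=3. PCs: A@0 B@1 C@1
Step 3: thread B executes B2 (x = x + 5). Shared: x=8 y=3. PCs: A@0 B@2 C@1
Step 4: thread C executes C2 (x = 2). Shared: x=2 y=3. PCs: A@0 B@2 C@2
Step 5: thread A executes A1 (x = y - 1). Shared: x=2 y=3. PCs: A@1 B@2 C@2
Step 6: thread A executes A2 (y = y * 2). Shared: x=2 y=6. PCs: A@2 B@2 C@2
Step 7: thread C executes C3 (x = x - 3). Shared: x=-1 y=6. PCs: A@2 B@2 C@3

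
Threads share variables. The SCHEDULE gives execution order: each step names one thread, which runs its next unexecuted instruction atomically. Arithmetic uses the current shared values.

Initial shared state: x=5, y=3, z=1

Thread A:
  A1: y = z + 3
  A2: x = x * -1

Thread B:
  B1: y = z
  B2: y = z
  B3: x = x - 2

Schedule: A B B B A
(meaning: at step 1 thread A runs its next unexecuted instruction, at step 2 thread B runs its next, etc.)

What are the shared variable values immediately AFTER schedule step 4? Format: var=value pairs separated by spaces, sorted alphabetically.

Step 1: thread A executes A1 (y = z + 3). Shared: x=5 y=4 z=1. PCs: A@1 B@0
Step 2: thread B executes B1 (y = z). Shared: x=5 y=1 z=1. PCs: A@1 B@1
Step 3: thread B executes B2 (y = z). Shared: x=5 y=1 z=1. PCs: A@1 B@2
Step 4: thread B executes B3 (x = x - 2). Shared: x=3 y=1 z=1. PCs: A@1 B@3

Answer: x=3 y=1 z=1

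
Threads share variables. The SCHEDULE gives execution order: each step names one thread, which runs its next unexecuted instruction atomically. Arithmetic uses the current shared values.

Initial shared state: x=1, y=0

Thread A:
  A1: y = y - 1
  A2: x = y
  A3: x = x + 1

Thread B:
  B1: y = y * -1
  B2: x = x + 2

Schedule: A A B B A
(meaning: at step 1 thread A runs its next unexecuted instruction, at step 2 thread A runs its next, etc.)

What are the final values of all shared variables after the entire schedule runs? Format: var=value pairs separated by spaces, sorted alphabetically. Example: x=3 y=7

Step 1: thread A executes A1 (y = y - 1). Shared: x=1 y=-1. PCs: A@1 B@0
Step 2: thread A executes A2 (x = y). Shared: x=-1 y=-1. PCs: A@2 B@0
Step 3: thread B executes B1 (y = y * -1). Shared: x=-1 y=1. PCs: A@2 B@1
Step 4: thread B executes B2 (x = x + 2). Shared: x=1 y=1. PCs: A@2 B@2
Step 5: thread A executes A3 (x = x + 1). Shared: x=2 y=1. PCs: A@3 B@2

Answer: x=2 y=1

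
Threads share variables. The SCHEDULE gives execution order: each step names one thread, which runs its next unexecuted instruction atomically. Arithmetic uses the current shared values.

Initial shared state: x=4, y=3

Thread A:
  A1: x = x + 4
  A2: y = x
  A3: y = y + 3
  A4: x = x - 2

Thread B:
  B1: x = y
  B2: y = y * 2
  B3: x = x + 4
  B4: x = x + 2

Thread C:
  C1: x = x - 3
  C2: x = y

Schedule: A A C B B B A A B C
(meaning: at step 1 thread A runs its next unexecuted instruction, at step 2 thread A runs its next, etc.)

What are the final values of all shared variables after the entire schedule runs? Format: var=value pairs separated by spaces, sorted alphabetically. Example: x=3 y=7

Answer: x=19 y=19

Derivation:
Step 1: thread A executes A1 (x = x + 4). Shared: x=8 y=3. PCs: A@1 B@0 C@0
Step 2: thread A executes A2 (y = x). Shared: x=8 y=8. PCs: A@2 B@0 C@0
Step 3: thread C executes C1 (x = x - 3). Shared: x=5 y=8. PCs: A@2 B@0 C@1
Step 4: thread B executes B1 (x = y). Shared: x=8 y=8. PCs: A@2 B@1 C@1
Step 5: thread B executes B2 (y = y * 2). Shared: x=8 y=16. PCs: A@2 B@2 C@1
Step 6: thread B executes B3 (x = x + 4). Shared: x=12 y=16. PCs: A@2 B@3 C@1
Step 7: thread A executes A3 (y = y + 3). Shared: x=12 y=19. PCs: A@3 B@3 C@1
Step 8: thread A executes A4 (x = x - 2). Shared: x=10 y=19. PCs: A@4 B@3 C@1
Step 9: thread B executes B4 (x = x + 2). Shared: x=12 y=19. PCs: A@4 B@4 C@1
Step 10: thread C executes C2 (x = y). Shared: x=19 y=19. PCs: A@4 B@4 C@2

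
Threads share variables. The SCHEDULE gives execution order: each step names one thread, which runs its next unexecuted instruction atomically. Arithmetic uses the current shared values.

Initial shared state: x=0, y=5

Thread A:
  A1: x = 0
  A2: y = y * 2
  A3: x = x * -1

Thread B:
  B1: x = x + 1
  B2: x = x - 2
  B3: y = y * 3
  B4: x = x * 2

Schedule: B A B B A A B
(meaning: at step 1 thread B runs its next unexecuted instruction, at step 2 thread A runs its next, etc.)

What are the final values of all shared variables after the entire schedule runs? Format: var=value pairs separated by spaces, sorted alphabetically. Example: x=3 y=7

Answer: x=4 y=30

Derivation:
Step 1: thread B executes B1 (x = x + 1). Shared: x=1 y=5. PCs: A@0 B@1
Step 2: thread A executes A1 (x = 0). Shared: x=0 y=5. PCs: A@1 B@1
Step 3: thread B executes B2 (x = x - 2). Shared: x=-2 y=5. PCs: A@1 B@2
Step 4: thread B executes B3 (y = y * 3). Shared: x=-2 y=15. PCs: A@1 B@3
Step 5: thread A executes A2 (y = y * 2). Shared: x=-2 y=30. PCs: A@2 B@3
Step 6: thread A executes A3 (x = x * -1). Shared: x=2 y=30. PCs: A@3 B@3
Step 7: thread B executes B4 (x = x * 2). Shared: x=4 y=30. PCs: A@3 B@4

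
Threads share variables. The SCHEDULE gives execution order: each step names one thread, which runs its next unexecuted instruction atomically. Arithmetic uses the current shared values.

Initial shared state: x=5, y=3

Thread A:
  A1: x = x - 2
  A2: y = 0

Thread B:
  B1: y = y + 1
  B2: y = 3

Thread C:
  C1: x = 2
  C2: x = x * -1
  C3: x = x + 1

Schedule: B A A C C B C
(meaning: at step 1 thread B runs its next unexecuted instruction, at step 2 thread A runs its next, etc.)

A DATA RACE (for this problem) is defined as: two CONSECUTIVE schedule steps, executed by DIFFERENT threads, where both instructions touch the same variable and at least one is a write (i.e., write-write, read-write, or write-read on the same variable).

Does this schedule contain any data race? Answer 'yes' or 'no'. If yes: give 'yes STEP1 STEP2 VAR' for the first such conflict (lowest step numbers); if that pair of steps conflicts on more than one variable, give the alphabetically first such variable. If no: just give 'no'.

Steps 1,2: B(r=y,w=y) vs A(r=x,w=x). No conflict.
Steps 2,3: same thread (A). No race.
Steps 3,4: A(r=-,w=y) vs C(r=-,w=x). No conflict.
Steps 4,5: same thread (C). No race.
Steps 5,6: C(r=x,w=x) vs B(r=-,w=y). No conflict.
Steps 6,7: B(r=-,w=y) vs C(r=x,w=x). No conflict.

Answer: no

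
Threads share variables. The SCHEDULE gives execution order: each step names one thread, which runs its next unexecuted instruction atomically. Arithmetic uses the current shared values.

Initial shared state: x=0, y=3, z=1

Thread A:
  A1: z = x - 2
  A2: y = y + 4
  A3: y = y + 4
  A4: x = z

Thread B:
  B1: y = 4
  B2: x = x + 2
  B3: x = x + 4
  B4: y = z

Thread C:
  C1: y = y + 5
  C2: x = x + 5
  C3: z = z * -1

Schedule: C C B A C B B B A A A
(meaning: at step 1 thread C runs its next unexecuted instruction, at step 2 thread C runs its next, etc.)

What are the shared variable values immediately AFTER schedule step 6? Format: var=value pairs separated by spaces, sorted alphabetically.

Answer: x=7 y=4 z=-3

Derivation:
Step 1: thread C executes C1 (y = y + 5). Shared: x=0 y=8 z=1. PCs: A@0 B@0 C@1
Step 2: thread C executes C2 (x = x + 5). Shared: x=5 y=8 z=1. PCs: A@0 B@0 C@2
Step 3: thread B executes B1 (y = 4). Shared: x=5 y=4 z=1. PCs: A@0 B@1 C@2
Step 4: thread A executes A1 (z = x - 2). Shared: x=5 y=4 z=3. PCs: A@1 B@1 C@2
Step 5: thread C executes C3 (z = z * -1). Shared: x=5 y=4 z=-3. PCs: A@1 B@1 C@3
Step 6: thread B executes B2 (x = x + 2). Shared: x=7 y=4 z=-3. PCs: A@1 B@2 C@3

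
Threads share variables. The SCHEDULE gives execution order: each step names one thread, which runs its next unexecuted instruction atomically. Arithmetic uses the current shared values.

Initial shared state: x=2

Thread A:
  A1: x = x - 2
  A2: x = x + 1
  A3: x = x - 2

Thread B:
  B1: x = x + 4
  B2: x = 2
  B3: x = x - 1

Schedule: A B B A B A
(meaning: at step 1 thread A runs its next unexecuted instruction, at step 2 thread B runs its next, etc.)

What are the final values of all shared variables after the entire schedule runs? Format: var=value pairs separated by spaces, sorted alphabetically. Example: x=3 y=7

Step 1: thread A executes A1 (x = x - 2). Shared: x=0. PCs: A@1 B@0
Step 2: thread B executes B1 (x = x + 4). Shared: x=4. PCs: A@1 B@1
Step 3: thread B executes B2 (x = 2). Shared: x=2. PCs: A@1 B@2
Step 4: thread A executes A2 (x = x + 1). Shared: x=3. PCs: A@2 B@2
Step 5: thread B executes B3 (x = x - 1). Shared: x=2. PCs: A@2 B@3
Step 6: thread A executes A3 (x = x - 2). Shared: x=0. PCs: A@3 B@3

Answer: x=0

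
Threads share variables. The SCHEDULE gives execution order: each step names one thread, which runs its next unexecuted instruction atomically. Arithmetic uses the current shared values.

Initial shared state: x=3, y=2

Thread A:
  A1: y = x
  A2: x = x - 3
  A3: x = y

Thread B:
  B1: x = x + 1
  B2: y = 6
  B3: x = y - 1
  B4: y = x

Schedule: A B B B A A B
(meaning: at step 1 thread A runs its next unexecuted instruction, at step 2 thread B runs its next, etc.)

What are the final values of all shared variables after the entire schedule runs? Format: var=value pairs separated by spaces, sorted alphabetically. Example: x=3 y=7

Step 1: thread A executes A1 (y = x). Shared: x=3 y=3. PCs: A@1 B@0
Step 2: thread B executes B1 (x = x + 1). Shared: x=4 y=3. PCs: A@1 B@1
Step 3: thread B executes B2 (y = 6). Shared: x=4 y=6. PCs: A@1 B@2
Step 4: thread B executes B3 (x = y - 1). Shared: x=5 y=6. PCs: A@1 B@3
Step 5: thread A executes A2 (x = x - 3). Shared: x=2 y=6. PCs: A@2 B@3
Step 6: thread A executes A3 (x = y). Shared: x=6 y=6. PCs: A@3 B@3
Step 7: thread B executes B4 (y = x). Shared: x=6 y=6. PCs: A@3 B@4

Answer: x=6 y=6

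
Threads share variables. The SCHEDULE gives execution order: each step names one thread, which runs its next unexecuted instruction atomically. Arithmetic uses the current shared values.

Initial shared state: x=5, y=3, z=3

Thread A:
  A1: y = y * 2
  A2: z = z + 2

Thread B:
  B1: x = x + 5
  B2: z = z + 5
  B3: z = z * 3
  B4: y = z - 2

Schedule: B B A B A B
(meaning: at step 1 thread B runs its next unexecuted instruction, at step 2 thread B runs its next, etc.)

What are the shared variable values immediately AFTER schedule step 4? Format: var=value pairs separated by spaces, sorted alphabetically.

Step 1: thread B executes B1 (x = x + 5). Shared: x=10 y=3 z=3. PCs: A@0 B@1
Step 2: thread B executes B2 (z = z + 5). Shared: x=10 y=3 z=8. PCs: A@0 B@2
Step 3: thread A executes A1 (y = y * 2). Shared: x=10 y=6 z=8. PCs: A@1 B@2
Step 4: thread B executes B3 (z = z * 3). Shared: x=10 y=6 z=24. PCs: A@1 B@3

Answer: x=10 y=6 z=24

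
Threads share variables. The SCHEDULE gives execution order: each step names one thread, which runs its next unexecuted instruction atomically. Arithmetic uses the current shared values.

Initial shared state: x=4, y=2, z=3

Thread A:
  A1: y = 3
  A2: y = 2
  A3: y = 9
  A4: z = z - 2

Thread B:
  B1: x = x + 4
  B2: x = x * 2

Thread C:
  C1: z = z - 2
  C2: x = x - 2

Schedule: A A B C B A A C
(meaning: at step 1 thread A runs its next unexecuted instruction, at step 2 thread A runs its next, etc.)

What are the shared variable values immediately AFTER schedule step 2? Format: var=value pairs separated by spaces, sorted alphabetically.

Answer: x=4 y=2 z=3

Derivation:
Step 1: thread A executes A1 (y = 3). Shared: x=4 y=3 z=3. PCs: A@1 B@0 C@0
Step 2: thread A executes A2 (y = 2). Shared: x=4 y=2 z=3. PCs: A@2 B@0 C@0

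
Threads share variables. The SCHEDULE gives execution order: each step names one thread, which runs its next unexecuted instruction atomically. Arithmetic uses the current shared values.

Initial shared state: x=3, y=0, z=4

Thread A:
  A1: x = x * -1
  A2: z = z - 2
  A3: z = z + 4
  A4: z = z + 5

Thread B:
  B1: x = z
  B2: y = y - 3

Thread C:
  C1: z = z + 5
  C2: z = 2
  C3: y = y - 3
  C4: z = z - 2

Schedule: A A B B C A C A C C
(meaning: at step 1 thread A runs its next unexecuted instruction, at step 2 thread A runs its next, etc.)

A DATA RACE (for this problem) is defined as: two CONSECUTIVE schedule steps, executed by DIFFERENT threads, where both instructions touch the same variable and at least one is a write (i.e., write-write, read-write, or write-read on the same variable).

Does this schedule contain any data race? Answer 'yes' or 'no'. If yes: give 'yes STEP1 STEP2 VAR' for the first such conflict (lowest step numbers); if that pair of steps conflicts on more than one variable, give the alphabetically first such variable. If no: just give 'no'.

Answer: yes 2 3 z

Derivation:
Steps 1,2: same thread (A). No race.
Steps 2,3: A(z = z - 2) vs B(x = z). RACE on z (W-R).
Steps 3,4: same thread (B). No race.
Steps 4,5: B(r=y,w=y) vs C(r=z,w=z). No conflict.
Steps 5,6: C(z = z + 5) vs A(z = z + 4). RACE on z (W-W).
Steps 6,7: A(z = z + 4) vs C(z = 2). RACE on z (W-W).
Steps 7,8: C(z = 2) vs A(z = z + 5). RACE on z (W-W).
Steps 8,9: A(r=z,w=z) vs C(r=y,w=y). No conflict.
Steps 9,10: same thread (C). No race.
First conflict at steps 2,3.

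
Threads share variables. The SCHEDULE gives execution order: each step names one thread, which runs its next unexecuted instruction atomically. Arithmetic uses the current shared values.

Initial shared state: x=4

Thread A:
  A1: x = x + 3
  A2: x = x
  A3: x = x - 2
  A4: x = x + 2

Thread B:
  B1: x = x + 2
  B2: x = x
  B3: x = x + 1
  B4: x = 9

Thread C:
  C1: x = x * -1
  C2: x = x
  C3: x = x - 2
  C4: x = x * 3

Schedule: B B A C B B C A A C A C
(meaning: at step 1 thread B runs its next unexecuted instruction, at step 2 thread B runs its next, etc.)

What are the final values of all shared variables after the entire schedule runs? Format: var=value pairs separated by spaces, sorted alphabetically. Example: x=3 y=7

Step 1: thread B executes B1 (x = x + 2). Shared: x=6. PCs: A@0 B@1 C@0
Step 2: thread B executes B2 (x = x). Shared: x=6. PCs: A@0 B@2 C@0
Step 3: thread A executes A1 (x = x + 3). Shared: x=9. PCs: A@1 B@2 C@0
Step 4: thread C executes C1 (x = x * -1). Shared: x=-9. PCs: A@1 B@2 C@1
Step 5: thread B executes B3 (x = x + 1). Shared: x=-8. PCs: A@1 B@3 C@1
Step 6: thread B executes B4 (x = 9). Shared: x=9. PCs: A@1 B@4 C@1
Step 7: thread C executes C2 (x = x). Shared: x=9. PCs: A@1 B@4 C@2
Step 8: thread A executes A2 (x = x). Shared: x=9. PCs: A@2 B@4 C@2
Step 9: thread A executes A3 (x = x - 2). Shared: x=7. PCs: A@3 B@4 C@2
Step 10: thread C executes C3 (x = x - 2). Shared: x=5. PCs: A@3 B@4 C@3
Step 11: thread A executes A4 (x = x + 2). Shared: x=7. PCs: A@4 B@4 C@3
Step 12: thread C executes C4 (x = x * 3). Shared: x=21. PCs: A@4 B@4 C@4

Answer: x=21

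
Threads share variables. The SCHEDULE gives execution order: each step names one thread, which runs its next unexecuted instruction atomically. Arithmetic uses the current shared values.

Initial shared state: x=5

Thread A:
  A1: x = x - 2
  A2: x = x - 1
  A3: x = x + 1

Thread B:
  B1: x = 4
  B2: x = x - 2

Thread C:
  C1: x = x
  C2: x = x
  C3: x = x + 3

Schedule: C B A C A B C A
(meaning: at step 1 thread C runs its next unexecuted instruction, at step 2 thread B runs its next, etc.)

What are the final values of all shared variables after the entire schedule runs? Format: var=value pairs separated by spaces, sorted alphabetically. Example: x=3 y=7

Answer: x=3

Derivation:
Step 1: thread C executes C1 (x = x). Shared: x=5. PCs: A@0 B@0 C@1
Step 2: thread B executes B1 (x = 4). Shared: x=4. PCs: A@0 B@1 C@1
Step 3: thread A executes A1 (x = x - 2). Shared: x=2. PCs: A@1 B@1 C@1
Step 4: thread C executes C2 (x = x). Shared: x=2. PCs: A@1 B@1 C@2
Step 5: thread A executes A2 (x = x - 1). Shared: x=1. PCs: A@2 B@1 C@2
Step 6: thread B executes B2 (x = x - 2). Shared: x=-1. PCs: A@2 B@2 C@2
Step 7: thread C executes C3 (x = x + 3). Shared: x=2. PCs: A@2 B@2 C@3
Step 8: thread A executes A3 (x = x + 1). Shared: x=3. PCs: A@3 B@2 C@3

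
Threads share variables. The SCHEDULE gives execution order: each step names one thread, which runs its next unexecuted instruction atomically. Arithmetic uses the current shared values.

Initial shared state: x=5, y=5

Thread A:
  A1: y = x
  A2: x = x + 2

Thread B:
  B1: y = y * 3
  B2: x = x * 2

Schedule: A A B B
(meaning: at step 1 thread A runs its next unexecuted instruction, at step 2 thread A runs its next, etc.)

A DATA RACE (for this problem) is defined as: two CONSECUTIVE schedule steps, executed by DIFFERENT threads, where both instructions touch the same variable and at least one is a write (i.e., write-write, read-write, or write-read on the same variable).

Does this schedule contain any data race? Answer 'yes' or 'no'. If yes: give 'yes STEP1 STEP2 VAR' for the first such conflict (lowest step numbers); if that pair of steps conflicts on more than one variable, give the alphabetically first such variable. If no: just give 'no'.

Answer: no

Derivation:
Steps 1,2: same thread (A). No race.
Steps 2,3: A(r=x,w=x) vs B(r=y,w=y). No conflict.
Steps 3,4: same thread (B). No race.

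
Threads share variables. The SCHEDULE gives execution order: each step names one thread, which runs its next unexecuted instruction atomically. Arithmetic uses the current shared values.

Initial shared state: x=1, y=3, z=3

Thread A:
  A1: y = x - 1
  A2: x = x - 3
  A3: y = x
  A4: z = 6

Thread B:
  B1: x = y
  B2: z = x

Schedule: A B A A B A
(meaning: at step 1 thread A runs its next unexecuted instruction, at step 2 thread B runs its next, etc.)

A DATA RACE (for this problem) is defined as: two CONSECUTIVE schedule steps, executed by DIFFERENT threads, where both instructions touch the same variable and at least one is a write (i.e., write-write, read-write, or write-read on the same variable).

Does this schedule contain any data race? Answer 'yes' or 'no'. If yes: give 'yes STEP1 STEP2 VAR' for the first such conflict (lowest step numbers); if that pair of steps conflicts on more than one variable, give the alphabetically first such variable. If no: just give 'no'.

Answer: yes 1 2 x

Derivation:
Steps 1,2: A(y = x - 1) vs B(x = y). RACE on x (R-W), y (W-R). Multiple vars; alphabetically first is x.
Steps 2,3: B(x = y) vs A(x = x - 3). RACE on x (W-W).
Steps 3,4: same thread (A). No race.
Steps 4,5: A(r=x,w=y) vs B(r=x,w=z). No conflict.
Steps 5,6: B(z = x) vs A(z = 6). RACE on z (W-W).
First conflict at steps 1,2.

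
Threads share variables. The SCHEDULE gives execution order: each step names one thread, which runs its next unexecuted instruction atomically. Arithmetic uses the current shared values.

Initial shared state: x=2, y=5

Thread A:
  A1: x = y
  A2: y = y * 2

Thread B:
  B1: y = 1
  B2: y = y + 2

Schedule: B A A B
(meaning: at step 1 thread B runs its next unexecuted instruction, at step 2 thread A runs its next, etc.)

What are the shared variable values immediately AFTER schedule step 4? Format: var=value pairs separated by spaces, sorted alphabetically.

Step 1: thread B executes B1 (y = 1). Shared: x=2 y=1. PCs: A@0 B@1
Step 2: thread A executes A1 (x = y). Shared: x=1 y=1. PCs: A@1 B@1
Step 3: thread A executes A2 (y = y * 2). Shared: x=1 y=2. PCs: A@2 B@1
Step 4: thread B executes B2 (y = y + 2). Shared: x=1 y=4. PCs: A@2 B@2

Answer: x=1 y=4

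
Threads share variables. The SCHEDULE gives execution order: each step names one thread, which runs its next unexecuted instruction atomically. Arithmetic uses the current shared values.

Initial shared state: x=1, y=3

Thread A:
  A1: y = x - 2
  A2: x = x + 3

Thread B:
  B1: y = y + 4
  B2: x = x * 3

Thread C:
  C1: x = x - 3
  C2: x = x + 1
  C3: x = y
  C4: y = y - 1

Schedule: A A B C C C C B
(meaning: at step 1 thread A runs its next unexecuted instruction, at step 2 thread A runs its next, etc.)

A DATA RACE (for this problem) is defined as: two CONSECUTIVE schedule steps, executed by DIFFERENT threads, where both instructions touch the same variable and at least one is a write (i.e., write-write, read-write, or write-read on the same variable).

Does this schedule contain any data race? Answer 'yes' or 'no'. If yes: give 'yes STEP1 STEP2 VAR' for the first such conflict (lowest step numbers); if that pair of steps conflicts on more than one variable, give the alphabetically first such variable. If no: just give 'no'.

Steps 1,2: same thread (A). No race.
Steps 2,3: A(r=x,w=x) vs B(r=y,w=y). No conflict.
Steps 3,4: B(r=y,w=y) vs C(r=x,w=x). No conflict.
Steps 4,5: same thread (C). No race.
Steps 5,6: same thread (C). No race.
Steps 6,7: same thread (C). No race.
Steps 7,8: C(r=y,w=y) vs B(r=x,w=x). No conflict.

Answer: no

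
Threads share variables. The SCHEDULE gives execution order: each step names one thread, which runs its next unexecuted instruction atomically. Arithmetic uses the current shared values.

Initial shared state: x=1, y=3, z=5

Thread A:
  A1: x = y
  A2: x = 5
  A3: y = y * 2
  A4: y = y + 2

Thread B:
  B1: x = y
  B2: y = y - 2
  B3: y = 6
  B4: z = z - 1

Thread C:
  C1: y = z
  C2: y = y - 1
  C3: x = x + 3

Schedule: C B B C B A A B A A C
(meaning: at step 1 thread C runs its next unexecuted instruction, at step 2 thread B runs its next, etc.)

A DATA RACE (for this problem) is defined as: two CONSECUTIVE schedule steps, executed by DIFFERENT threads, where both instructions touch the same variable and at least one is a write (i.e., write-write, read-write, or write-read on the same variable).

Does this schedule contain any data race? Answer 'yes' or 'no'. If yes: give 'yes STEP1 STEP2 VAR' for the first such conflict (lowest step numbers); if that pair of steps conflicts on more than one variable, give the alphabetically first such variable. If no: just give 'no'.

Steps 1,2: C(y = z) vs B(x = y). RACE on y (W-R).
Steps 2,3: same thread (B). No race.
Steps 3,4: B(y = y - 2) vs C(y = y - 1). RACE on y (W-W).
Steps 4,5: C(y = y - 1) vs B(y = 6). RACE on y (W-W).
Steps 5,6: B(y = 6) vs A(x = y). RACE on y (W-R).
Steps 6,7: same thread (A). No race.
Steps 7,8: A(r=-,w=x) vs B(r=z,w=z). No conflict.
Steps 8,9: B(r=z,w=z) vs A(r=y,w=y). No conflict.
Steps 9,10: same thread (A). No race.
Steps 10,11: A(r=y,w=y) vs C(r=x,w=x). No conflict.
First conflict at steps 1,2.

Answer: yes 1 2 y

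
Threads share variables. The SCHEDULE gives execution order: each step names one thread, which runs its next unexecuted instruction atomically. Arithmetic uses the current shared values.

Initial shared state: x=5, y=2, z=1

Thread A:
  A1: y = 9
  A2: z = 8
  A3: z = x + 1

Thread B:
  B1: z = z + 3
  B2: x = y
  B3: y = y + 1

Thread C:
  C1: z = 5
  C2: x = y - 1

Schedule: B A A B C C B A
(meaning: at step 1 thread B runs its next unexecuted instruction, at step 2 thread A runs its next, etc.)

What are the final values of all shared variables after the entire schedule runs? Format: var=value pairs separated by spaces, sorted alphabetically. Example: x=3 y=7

Answer: x=8 y=10 z=9

Derivation:
Step 1: thread B executes B1 (z = z + 3). Shared: x=5 y=2 z=4. PCs: A@0 B@1 C@0
Step 2: thread A executes A1 (y = 9). Shared: x=5 y=9 z=4. PCs: A@1 B@1 C@0
Step 3: thread A executes A2 (z = 8). Shared: x=5 y=9 z=8. PCs: A@2 B@1 C@0
Step 4: thread B executes B2 (x = y). Shared: x=9 y=9 z=8. PCs: A@2 B@2 C@0
Step 5: thread C executes C1 (z = 5). Shared: x=9 y=9 z=5. PCs: A@2 B@2 C@1
Step 6: thread C executes C2 (x = y - 1). Shared: x=8 y=9 z=5. PCs: A@2 B@2 C@2
Step 7: thread B executes B3 (y = y + 1). Shared: x=8 y=10 z=5. PCs: A@2 B@3 C@2
Step 8: thread A executes A3 (z = x + 1). Shared: x=8 y=10 z=9. PCs: A@3 B@3 C@2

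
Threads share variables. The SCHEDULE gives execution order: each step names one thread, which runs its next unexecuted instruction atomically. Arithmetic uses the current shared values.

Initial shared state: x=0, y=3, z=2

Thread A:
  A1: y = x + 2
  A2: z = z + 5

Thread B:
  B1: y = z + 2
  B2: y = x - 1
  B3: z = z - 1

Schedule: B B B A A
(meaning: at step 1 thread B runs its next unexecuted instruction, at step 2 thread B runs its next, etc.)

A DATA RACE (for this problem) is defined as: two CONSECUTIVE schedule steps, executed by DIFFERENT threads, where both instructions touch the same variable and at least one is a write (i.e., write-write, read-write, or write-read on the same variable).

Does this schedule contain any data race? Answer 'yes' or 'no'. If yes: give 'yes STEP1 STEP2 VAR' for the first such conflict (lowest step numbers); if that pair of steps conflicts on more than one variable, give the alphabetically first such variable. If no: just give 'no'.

Steps 1,2: same thread (B). No race.
Steps 2,3: same thread (B). No race.
Steps 3,4: B(r=z,w=z) vs A(r=x,w=y). No conflict.
Steps 4,5: same thread (A). No race.

Answer: no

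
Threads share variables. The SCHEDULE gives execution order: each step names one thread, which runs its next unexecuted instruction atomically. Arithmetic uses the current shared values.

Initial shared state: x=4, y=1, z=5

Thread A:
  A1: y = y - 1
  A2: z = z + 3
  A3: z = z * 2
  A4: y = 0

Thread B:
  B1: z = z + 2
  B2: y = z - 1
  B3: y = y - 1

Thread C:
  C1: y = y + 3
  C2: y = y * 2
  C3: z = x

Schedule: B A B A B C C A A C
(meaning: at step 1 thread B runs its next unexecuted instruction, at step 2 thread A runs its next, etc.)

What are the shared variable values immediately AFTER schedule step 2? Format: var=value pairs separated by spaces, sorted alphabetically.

Answer: x=4 y=0 z=7

Derivation:
Step 1: thread B executes B1 (z = z + 2). Shared: x=4 y=1 z=7. PCs: A@0 B@1 C@0
Step 2: thread A executes A1 (y = y - 1). Shared: x=4 y=0 z=7. PCs: A@1 B@1 C@0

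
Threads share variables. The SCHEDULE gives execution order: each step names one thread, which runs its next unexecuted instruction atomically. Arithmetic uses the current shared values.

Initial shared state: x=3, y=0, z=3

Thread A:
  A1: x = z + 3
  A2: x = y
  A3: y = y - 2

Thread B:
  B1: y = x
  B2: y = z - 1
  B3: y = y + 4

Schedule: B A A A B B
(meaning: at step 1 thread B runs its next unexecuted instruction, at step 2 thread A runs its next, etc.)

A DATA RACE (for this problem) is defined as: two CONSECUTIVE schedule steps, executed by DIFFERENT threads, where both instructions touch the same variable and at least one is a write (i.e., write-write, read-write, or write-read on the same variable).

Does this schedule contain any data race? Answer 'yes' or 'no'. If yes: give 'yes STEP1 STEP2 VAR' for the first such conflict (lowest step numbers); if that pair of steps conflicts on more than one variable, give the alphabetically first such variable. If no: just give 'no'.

Answer: yes 1 2 x

Derivation:
Steps 1,2: B(y = x) vs A(x = z + 3). RACE on x (R-W).
Steps 2,3: same thread (A). No race.
Steps 3,4: same thread (A). No race.
Steps 4,5: A(y = y - 2) vs B(y = z - 1). RACE on y (W-W).
Steps 5,6: same thread (B). No race.
First conflict at steps 1,2.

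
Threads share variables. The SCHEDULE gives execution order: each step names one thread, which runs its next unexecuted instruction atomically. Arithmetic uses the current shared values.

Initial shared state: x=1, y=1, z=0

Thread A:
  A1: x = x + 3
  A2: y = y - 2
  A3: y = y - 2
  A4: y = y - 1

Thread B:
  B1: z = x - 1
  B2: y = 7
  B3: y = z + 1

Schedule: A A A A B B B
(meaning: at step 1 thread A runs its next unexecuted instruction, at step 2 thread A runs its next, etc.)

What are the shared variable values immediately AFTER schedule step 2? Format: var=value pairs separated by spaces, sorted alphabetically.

Answer: x=4 y=-1 z=0

Derivation:
Step 1: thread A executes A1 (x = x + 3). Shared: x=4 y=1 z=0. PCs: A@1 B@0
Step 2: thread A executes A2 (y = y - 2). Shared: x=4 y=-1 z=0. PCs: A@2 B@0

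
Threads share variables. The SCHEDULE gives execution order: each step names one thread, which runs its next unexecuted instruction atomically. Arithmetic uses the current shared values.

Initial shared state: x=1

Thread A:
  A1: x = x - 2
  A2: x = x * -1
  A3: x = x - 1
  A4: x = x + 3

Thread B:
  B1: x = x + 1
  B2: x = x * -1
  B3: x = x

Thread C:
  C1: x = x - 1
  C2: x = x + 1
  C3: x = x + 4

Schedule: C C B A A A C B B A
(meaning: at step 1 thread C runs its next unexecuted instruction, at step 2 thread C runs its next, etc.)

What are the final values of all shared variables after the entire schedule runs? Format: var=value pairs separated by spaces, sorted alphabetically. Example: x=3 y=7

Step 1: thread C executes C1 (x = x - 1). Shared: x=0. PCs: A@0 B@0 C@1
Step 2: thread C executes C2 (x = x + 1). Shared: x=1. PCs: A@0 B@0 C@2
Step 3: thread B executes B1 (x = x + 1). Shared: x=2. PCs: A@0 B@1 C@2
Step 4: thread A executes A1 (x = x - 2). Shared: x=0. PCs: A@1 B@1 C@2
Step 5: thread A executes A2 (x = x * -1). Shared: x=0. PCs: A@2 B@1 C@2
Step 6: thread A executes A3 (x = x - 1). Shared: x=-1. PCs: A@3 B@1 C@2
Step 7: thread C executes C3 (x = x + 4). Shared: x=3. PCs: A@3 B@1 C@3
Step 8: thread B executes B2 (x = x * -1). Shared: x=-3. PCs: A@3 B@2 C@3
Step 9: thread B executes B3 (x = x). Shared: x=-3. PCs: A@3 B@3 C@3
Step 10: thread A executes A4 (x = x + 3). Shared: x=0. PCs: A@4 B@3 C@3

Answer: x=0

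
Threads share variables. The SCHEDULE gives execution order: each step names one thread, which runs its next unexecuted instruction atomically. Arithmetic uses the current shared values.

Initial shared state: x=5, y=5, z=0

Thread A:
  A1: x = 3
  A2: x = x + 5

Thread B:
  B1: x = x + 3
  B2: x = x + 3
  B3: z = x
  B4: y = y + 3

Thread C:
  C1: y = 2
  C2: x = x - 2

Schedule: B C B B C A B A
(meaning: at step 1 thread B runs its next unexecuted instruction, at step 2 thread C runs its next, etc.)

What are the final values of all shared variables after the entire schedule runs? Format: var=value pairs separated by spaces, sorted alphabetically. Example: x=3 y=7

Answer: x=8 y=5 z=11

Derivation:
Step 1: thread B executes B1 (x = x + 3). Shared: x=8 y=5 z=0. PCs: A@0 B@1 C@0
Step 2: thread C executes C1 (y = 2). Shared: x=8 y=2 z=0. PCs: A@0 B@1 C@1
Step 3: thread B executes B2 (x = x + 3). Shared: x=11 y=2 z=0. PCs: A@0 B@2 C@1
Step 4: thread B executes B3 (z = x). Shared: x=11 y=2 z=11. PCs: A@0 B@3 C@1
Step 5: thread C executes C2 (x = x - 2). Shared: x=9 y=2 z=11. PCs: A@0 B@3 C@2
Step 6: thread A executes A1 (x = 3). Shared: x=3 y=2 z=11. PCs: A@1 B@3 C@2
Step 7: thread B executes B4 (y = y + 3). Shared: x=3 y=5 z=11. PCs: A@1 B@4 C@2
Step 8: thread A executes A2 (x = x + 5). Shared: x=8 y=5 z=11. PCs: A@2 B@4 C@2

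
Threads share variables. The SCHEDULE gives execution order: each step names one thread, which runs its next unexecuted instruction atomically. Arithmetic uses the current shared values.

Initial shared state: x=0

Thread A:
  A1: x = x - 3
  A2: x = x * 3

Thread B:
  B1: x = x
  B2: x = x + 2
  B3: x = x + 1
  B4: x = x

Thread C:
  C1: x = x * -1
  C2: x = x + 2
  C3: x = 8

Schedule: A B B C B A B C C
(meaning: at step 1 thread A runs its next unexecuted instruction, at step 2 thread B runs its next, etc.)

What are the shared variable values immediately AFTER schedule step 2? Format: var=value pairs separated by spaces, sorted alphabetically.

Answer: x=-3

Derivation:
Step 1: thread A executes A1 (x = x - 3). Shared: x=-3. PCs: A@1 B@0 C@0
Step 2: thread B executes B1 (x = x). Shared: x=-3. PCs: A@1 B@1 C@0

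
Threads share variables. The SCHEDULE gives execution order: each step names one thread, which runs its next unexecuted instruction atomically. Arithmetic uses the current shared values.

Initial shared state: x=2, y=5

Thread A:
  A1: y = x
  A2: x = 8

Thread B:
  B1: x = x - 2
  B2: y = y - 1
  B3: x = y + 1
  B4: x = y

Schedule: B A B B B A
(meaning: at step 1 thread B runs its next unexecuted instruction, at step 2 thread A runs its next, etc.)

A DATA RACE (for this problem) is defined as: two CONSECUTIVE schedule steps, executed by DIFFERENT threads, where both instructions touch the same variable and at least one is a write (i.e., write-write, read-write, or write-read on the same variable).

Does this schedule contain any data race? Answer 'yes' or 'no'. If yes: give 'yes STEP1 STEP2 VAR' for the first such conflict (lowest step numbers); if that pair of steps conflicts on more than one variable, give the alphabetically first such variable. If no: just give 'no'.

Answer: yes 1 2 x

Derivation:
Steps 1,2: B(x = x - 2) vs A(y = x). RACE on x (W-R).
Steps 2,3: A(y = x) vs B(y = y - 1). RACE on y (W-W).
Steps 3,4: same thread (B). No race.
Steps 4,5: same thread (B). No race.
Steps 5,6: B(x = y) vs A(x = 8). RACE on x (W-W).
First conflict at steps 1,2.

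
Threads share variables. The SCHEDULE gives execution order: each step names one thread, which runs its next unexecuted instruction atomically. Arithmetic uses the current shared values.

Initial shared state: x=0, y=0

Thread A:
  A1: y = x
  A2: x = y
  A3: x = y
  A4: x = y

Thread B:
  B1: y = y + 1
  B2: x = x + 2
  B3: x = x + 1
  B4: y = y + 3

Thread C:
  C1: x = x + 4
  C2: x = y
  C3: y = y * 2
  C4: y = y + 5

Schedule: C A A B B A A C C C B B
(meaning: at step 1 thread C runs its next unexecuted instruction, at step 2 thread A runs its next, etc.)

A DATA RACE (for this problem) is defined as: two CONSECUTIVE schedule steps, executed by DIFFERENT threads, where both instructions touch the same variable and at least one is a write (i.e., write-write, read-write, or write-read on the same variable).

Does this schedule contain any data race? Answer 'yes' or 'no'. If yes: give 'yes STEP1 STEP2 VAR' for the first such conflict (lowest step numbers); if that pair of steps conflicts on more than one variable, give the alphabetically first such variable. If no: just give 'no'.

Answer: yes 1 2 x

Derivation:
Steps 1,2: C(x = x + 4) vs A(y = x). RACE on x (W-R).
Steps 2,3: same thread (A). No race.
Steps 3,4: A(x = y) vs B(y = y + 1). RACE on y (R-W).
Steps 4,5: same thread (B). No race.
Steps 5,6: B(x = x + 2) vs A(x = y). RACE on x (W-W).
Steps 6,7: same thread (A). No race.
Steps 7,8: A(x = y) vs C(x = y). RACE on x (W-W).
Steps 8,9: same thread (C). No race.
Steps 9,10: same thread (C). No race.
Steps 10,11: C(r=y,w=y) vs B(r=x,w=x). No conflict.
Steps 11,12: same thread (B). No race.
First conflict at steps 1,2.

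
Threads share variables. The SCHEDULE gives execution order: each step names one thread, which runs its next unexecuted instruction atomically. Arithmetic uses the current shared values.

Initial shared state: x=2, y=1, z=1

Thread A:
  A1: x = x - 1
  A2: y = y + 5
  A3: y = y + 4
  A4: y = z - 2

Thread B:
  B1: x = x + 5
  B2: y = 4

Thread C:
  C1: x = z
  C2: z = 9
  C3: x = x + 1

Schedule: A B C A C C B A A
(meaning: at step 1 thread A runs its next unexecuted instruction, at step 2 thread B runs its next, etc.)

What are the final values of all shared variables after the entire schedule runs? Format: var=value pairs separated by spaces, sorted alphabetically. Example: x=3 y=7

Answer: x=2 y=7 z=9

Derivation:
Step 1: thread A executes A1 (x = x - 1). Shared: x=1 y=1 z=1. PCs: A@1 B@0 C@0
Step 2: thread B executes B1 (x = x + 5). Shared: x=6 y=1 z=1. PCs: A@1 B@1 C@0
Step 3: thread C executes C1 (x = z). Shared: x=1 y=1 z=1. PCs: A@1 B@1 C@1
Step 4: thread A executes A2 (y = y + 5). Shared: x=1 y=6 z=1. PCs: A@2 B@1 C@1
Step 5: thread C executes C2 (z = 9). Shared: x=1 y=6 z=9. PCs: A@2 B@1 C@2
Step 6: thread C executes C3 (x = x + 1). Shared: x=2 y=6 z=9. PCs: A@2 B@1 C@3
Step 7: thread B executes B2 (y = 4). Shared: x=2 y=4 z=9. PCs: A@2 B@2 C@3
Step 8: thread A executes A3 (y = y + 4). Shared: x=2 y=8 z=9. PCs: A@3 B@2 C@3
Step 9: thread A executes A4 (y = z - 2). Shared: x=2 y=7 z=9. PCs: A@4 B@2 C@3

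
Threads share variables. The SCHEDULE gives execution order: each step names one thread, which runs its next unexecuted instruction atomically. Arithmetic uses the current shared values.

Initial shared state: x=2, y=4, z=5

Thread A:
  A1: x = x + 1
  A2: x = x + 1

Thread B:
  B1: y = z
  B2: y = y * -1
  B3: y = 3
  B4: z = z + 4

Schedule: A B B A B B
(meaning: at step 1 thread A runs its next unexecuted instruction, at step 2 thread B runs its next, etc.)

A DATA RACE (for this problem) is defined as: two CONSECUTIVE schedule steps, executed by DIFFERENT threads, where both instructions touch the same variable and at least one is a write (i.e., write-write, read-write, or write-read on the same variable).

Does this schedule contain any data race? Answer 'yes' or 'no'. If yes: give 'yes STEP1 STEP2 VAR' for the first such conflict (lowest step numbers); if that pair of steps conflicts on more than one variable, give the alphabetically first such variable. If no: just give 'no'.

Steps 1,2: A(r=x,w=x) vs B(r=z,w=y). No conflict.
Steps 2,3: same thread (B). No race.
Steps 3,4: B(r=y,w=y) vs A(r=x,w=x). No conflict.
Steps 4,5: A(r=x,w=x) vs B(r=-,w=y). No conflict.
Steps 5,6: same thread (B). No race.

Answer: no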